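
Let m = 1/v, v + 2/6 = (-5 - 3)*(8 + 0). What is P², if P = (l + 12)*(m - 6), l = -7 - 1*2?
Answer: 12131289/37249 ≈ 325.68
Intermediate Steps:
l = -9 (l = -7 - 2 = -9)
v = -193/3 (v = -⅓ + (-5 - 3)*(8 + 0) = -⅓ - 8*8 = -⅓ - 64 = -193/3 ≈ -64.333)
m = -3/193 (m = 1/(-193/3) = -3/193 ≈ -0.015544)
P = -3483/193 (P = (-9 + 12)*(-3/193 - 6) = 3*(-1161/193) = -3483/193 ≈ -18.047)
P² = (-3483/193)² = 12131289/37249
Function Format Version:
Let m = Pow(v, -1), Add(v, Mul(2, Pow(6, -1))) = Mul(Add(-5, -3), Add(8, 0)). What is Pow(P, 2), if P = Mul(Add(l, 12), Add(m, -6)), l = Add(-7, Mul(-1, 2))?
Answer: Rational(12131289, 37249) ≈ 325.68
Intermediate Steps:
l = -9 (l = Add(-7, -2) = -9)
v = Rational(-193, 3) (v = Add(Rational(-1, 3), Mul(Add(-5, -3), Add(8, 0))) = Add(Rational(-1, 3), Mul(-8, 8)) = Add(Rational(-1, 3), -64) = Rational(-193, 3) ≈ -64.333)
m = Rational(-3, 193) (m = Pow(Rational(-193, 3), -1) = Rational(-3, 193) ≈ -0.015544)
P = Rational(-3483, 193) (P = Mul(Add(-9, 12), Add(Rational(-3, 193), -6)) = Mul(3, Rational(-1161, 193)) = Rational(-3483, 193) ≈ -18.047)
Pow(P, 2) = Pow(Rational(-3483, 193), 2) = Rational(12131289, 37249)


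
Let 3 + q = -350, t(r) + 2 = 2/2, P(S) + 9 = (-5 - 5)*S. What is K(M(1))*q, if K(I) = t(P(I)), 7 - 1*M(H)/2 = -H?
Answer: 353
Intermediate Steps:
M(H) = 14 + 2*H (M(H) = 14 - (-2)*H = 14 + 2*H)
P(S) = -9 - 10*S (P(S) = -9 + (-5 - 5)*S = -9 - 10*S)
t(r) = -1 (t(r) = -2 + 2/2 = -2 + 2*(1/2) = -2 + 1 = -1)
K(I) = -1
q = -353 (q = -3 - 350 = -353)
K(M(1))*q = -1*(-353) = 353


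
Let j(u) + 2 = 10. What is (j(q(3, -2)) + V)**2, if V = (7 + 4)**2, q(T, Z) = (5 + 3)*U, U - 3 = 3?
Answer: 16641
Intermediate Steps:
U = 6 (U = 3 + 3 = 6)
q(T, Z) = 48 (q(T, Z) = (5 + 3)*6 = 8*6 = 48)
V = 121 (V = 11**2 = 121)
j(u) = 8 (j(u) = -2 + 10 = 8)
(j(q(3, -2)) + V)**2 = (8 + 121)**2 = 129**2 = 16641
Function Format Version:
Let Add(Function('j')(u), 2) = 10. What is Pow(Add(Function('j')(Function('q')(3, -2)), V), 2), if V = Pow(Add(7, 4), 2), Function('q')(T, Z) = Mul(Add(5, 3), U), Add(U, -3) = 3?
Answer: 16641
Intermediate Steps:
U = 6 (U = Add(3, 3) = 6)
Function('q')(T, Z) = 48 (Function('q')(T, Z) = Mul(Add(5, 3), 6) = Mul(8, 6) = 48)
V = 121 (V = Pow(11, 2) = 121)
Function('j')(u) = 8 (Function('j')(u) = Add(-2, 10) = 8)
Pow(Add(Function('j')(Function('q')(3, -2)), V), 2) = Pow(Add(8, 121), 2) = Pow(129, 2) = 16641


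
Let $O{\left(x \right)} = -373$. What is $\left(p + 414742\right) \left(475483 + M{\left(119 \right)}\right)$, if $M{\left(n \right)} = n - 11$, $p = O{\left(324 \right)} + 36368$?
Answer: $214366460567$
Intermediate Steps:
$p = 35995$ ($p = -373 + 36368 = 35995$)
$M{\left(n \right)} = -11 + n$ ($M{\left(n \right)} = n - 11 = -11 + n$)
$\left(p + 414742\right) \left(475483 + M{\left(119 \right)}\right) = \left(35995 + 414742\right) \left(475483 + \left(-11 + 119\right)\right) = 450737 \left(475483 + 108\right) = 450737 \cdot 475591 = 214366460567$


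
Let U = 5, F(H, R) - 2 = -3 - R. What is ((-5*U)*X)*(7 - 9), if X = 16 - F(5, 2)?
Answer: 950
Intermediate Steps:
F(H, R) = -1 - R (F(H, R) = 2 + (-3 - R) = -1 - R)
X = 19 (X = 16 - (-1 - 1*2) = 16 - (-1 - 2) = 16 - 1*(-3) = 16 + 3 = 19)
((-5*U)*X)*(7 - 9) = (-5*5*19)*(7 - 9) = -25*19*(-2) = -475*(-2) = 950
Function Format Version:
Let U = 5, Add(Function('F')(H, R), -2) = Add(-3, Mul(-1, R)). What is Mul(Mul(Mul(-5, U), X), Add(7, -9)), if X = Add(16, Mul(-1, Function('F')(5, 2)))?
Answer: 950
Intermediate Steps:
Function('F')(H, R) = Add(-1, Mul(-1, R)) (Function('F')(H, R) = Add(2, Add(-3, Mul(-1, R))) = Add(-1, Mul(-1, R)))
X = 19 (X = Add(16, Mul(-1, Add(-1, Mul(-1, 2)))) = Add(16, Mul(-1, Add(-1, -2))) = Add(16, Mul(-1, -3)) = Add(16, 3) = 19)
Mul(Mul(Mul(-5, U), X), Add(7, -9)) = Mul(Mul(Mul(-5, 5), 19), Add(7, -9)) = Mul(Mul(-25, 19), -2) = Mul(-475, -2) = 950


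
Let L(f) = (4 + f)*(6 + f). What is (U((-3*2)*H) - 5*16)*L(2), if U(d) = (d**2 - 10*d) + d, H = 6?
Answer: 73920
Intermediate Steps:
U(d) = d**2 - 9*d
(U((-3*2)*H) - 5*16)*L(2) = ((-3*2*6)*(-9 - 3*2*6) - 5*16)*(24 + 2**2 + 10*2) = ((-6*6)*(-9 - 6*6) - 80)*(24 + 4 + 20) = (-36*(-9 - 36) - 80)*48 = (-36*(-45) - 80)*48 = (1620 - 80)*48 = 1540*48 = 73920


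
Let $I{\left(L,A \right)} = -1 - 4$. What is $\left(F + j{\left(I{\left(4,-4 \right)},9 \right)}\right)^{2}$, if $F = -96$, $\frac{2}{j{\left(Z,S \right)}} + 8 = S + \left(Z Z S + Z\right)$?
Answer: $\frac{450033796}{48841} \approx 9214.3$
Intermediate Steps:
$I{\left(L,A \right)} = -5$ ($I{\left(L,A \right)} = -1 - 4 = -5$)
$j{\left(Z,S \right)} = \frac{2}{-8 + S + Z + S Z^{2}}$ ($j{\left(Z,S \right)} = \frac{2}{-8 + \left(S + \left(Z Z S + Z\right)\right)} = \frac{2}{-8 + \left(S + \left(Z^{2} S + Z\right)\right)} = \frac{2}{-8 + \left(S + \left(S Z^{2} + Z\right)\right)} = \frac{2}{-8 + \left(S + \left(Z + S Z^{2}\right)\right)} = \frac{2}{-8 + \left(S + Z + S Z^{2}\right)} = \frac{2}{-8 + S + Z + S Z^{2}}$)
$\left(F + j{\left(I{\left(4,-4 \right)},9 \right)}\right)^{2} = \left(-96 + \frac{2}{-8 + 9 - 5 + 9 \left(-5\right)^{2}}\right)^{2} = \left(-96 + \frac{2}{-8 + 9 - 5 + 9 \cdot 25}\right)^{2} = \left(-96 + \frac{2}{-8 + 9 - 5 + 225}\right)^{2} = \left(-96 + \frac{2}{221}\right)^{2} = \left(- \frac{21214}{221}\right)^{2} = \frac{450033796}{48841}$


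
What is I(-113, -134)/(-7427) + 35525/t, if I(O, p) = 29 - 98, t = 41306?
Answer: 266694289/306779662 ≈ 0.86934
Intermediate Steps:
I(O, p) = -69
I(-113, -134)/(-7427) + 35525/t = -69/(-7427) + 35525/41306 = -69*(-1/7427) + 35525*(1/41306) = 69/7427 + 35525/41306 = 266694289/306779662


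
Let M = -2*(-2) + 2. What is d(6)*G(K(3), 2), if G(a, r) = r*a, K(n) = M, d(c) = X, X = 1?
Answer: 12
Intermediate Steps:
d(c) = 1
M = 6 (M = 4 + 2 = 6)
K(n) = 6
G(a, r) = a*r
d(6)*G(K(3), 2) = 1*(6*2) = 1*12 = 12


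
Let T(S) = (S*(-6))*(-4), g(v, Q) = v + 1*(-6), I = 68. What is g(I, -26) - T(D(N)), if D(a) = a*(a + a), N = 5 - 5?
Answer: 62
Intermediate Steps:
N = 0
D(a) = 2*a² (D(a) = a*(2*a) = 2*a²)
g(v, Q) = -6 + v (g(v, Q) = v - 6 = -6 + v)
T(S) = 24*S (T(S) = -6*S*(-4) = 24*S)
g(I, -26) - T(D(N)) = (-6 + 68) - 24*2*0² = 62 - 24*2*0 = 62 - 24*0 = 62 - 1*0 = 62 + 0 = 62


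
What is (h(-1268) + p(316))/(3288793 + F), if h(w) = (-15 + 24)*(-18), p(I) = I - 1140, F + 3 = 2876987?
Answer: -34/212613 ≈ -0.00015992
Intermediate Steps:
F = 2876984 (F = -3 + 2876987 = 2876984)
p(I) = -1140 + I
h(w) = -162 (h(w) = 9*(-18) = -162)
(h(-1268) + p(316))/(3288793 + F) = (-162 + (-1140 + 316))/(3288793 + 2876984) = (-162 - 824)/6165777 = -986*1/6165777 = -34/212613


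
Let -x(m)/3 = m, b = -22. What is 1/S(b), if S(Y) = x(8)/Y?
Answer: 11/12 ≈ 0.91667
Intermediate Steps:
x(m) = -3*m
S(Y) = -24/Y (S(Y) = (-3*8)/Y = -24/Y)
1/S(b) = 1/(-24/(-22)) = 1/(-24*(-1/22)) = 1/(12/11) = 11/12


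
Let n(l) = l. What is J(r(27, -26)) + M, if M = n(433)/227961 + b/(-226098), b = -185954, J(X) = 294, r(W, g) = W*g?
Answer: 31266865960/106052523 ≈ 294.82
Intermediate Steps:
M = 87424198/106052523 (M = 433/227961 - 185954/(-226098) = 433*(1/227961) - 185954*(-1/226098) = 433/227961 + 92977/113049 = 87424198/106052523 ≈ 0.82435)
J(r(27, -26)) + M = 294 + 87424198/106052523 = 31266865960/106052523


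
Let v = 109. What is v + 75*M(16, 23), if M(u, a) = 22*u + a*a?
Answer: 66184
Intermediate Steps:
M(u, a) = a² + 22*u (M(u, a) = 22*u + a² = a² + 22*u)
v + 75*M(16, 23) = 109 + 75*(23² + 22*16) = 109 + 75*(529 + 352) = 109 + 75*881 = 109 + 66075 = 66184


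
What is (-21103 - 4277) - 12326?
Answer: -37706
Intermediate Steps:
(-21103 - 4277) - 12326 = -25380 - 12326 = -37706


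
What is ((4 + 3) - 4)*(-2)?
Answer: -6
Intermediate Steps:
((4 + 3) - 4)*(-2) = (7 - 4)*(-2) = 3*(-2) = -6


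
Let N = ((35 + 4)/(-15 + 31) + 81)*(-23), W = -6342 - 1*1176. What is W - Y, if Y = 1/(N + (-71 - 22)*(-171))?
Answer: -1682099890/223743 ≈ -7518.0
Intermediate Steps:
W = -7518 (W = -6342 - 1176 = -7518)
N = -30705/16 (N = (39/16 + 81)*(-23) = (1335/16)*(-23) = -30705/16 ≈ -1919.1)
Y = 16/223743 (Y = 1/(-30705/16 + (-71 - 22)*(-171)) = 1/(-30705/16 - 93*(-171)) = 1/(-30705/16 + 15903) = 1/(223743/16) = 16/223743 ≈ 7.1511e-5)
W - Y = -7518 - 1*16/223743 = -7518 - 16/223743 = -1682099890/223743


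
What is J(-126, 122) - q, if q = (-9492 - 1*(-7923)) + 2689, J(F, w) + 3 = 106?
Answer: -1017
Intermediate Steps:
J(F, w) = 103 (J(F, w) = -3 + 106 = 103)
q = 1120 (q = (-9492 + 7923) + 2689 = -1569 + 2689 = 1120)
J(-126, 122) - q = 103 - 1*1120 = 103 - 1120 = -1017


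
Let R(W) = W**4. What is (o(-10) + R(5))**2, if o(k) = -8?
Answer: 380689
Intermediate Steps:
(o(-10) + R(5))**2 = (-8 + 5**4)**2 = (-8 + 625)**2 = 617**2 = 380689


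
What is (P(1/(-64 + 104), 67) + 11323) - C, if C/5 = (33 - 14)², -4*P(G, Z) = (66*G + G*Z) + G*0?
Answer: 1522747/160 ≈ 9517.2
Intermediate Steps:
P(G, Z) = -33*G/2 - G*Z/4 (P(G, Z) = -((66*G + G*Z) + G*0)/4 = -((66*G + G*Z) + 0)/4 = -(66*G + G*Z)/4 = -33*G/2 - G*Z/4)
C = 1805 (C = 5*(33 - 14)² = 5*19² = 5*361 = 1805)
(P(1/(-64 + 104), 67) + 11323) - C = (-(66 + 67)/(4*(-64 + 104)) + 11323) - 1*1805 = (-¼*133/40 + 11323) - 1805 = (-¼*1/40*133 + 11323) - 1805 = (-133/160 + 11323) - 1805 = 1811547/160 - 1805 = 1522747/160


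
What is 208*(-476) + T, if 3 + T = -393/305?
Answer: -30198748/305 ≈ -99012.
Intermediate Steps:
T = -1308/305 (T = -3 - 393/305 = -1308/305 ≈ -4.2885)
208*(-476) + T = 208*(-476) - 1308/305 = -99008 - 1308/305 = -30198748/305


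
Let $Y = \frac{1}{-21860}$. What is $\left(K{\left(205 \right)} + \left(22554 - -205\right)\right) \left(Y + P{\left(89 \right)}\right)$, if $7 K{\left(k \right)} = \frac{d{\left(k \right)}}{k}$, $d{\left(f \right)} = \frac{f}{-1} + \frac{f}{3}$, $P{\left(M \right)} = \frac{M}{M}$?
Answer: $\frac{10447224883}{459060} \approx 22758.0$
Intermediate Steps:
$P{\left(M \right)} = 1$
$d{\left(f \right)} = - \frac{2 f}{3}$ ($d{\left(f \right)} = f \left(-1\right) + f \frac{1}{3} = - f + \frac{f}{3} = - \frac{2 f}{3}$)
$K{\left(k \right)} = - \frac{2}{21}$ ($K{\left(k \right)} = \frac{- \frac{2 k}{3} \frac{1}{k}}{7} = \frac{1}{7} \left(- \frac{2}{3}\right) = - \frac{2}{21}$)
$Y = - \frac{1}{21860} \approx -4.5746 \cdot 10^{-5}$
$\left(K{\left(205 \right)} + \left(22554 - -205\right)\right) \left(Y + P{\left(89 \right)}\right) = \left(- \frac{2}{21} + \left(22554 - -205\right)\right) \left(- \frac{1}{21860} + 1\right) = \left(- \frac{2}{21} + \left(22554 + 205\right)\right) \frac{21859}{21860} = \left(- \frac{2}{21} + 22759\right) \frac{21859}{21860} = \frac{477937}{21} \cdot \frac{21859}{21860} = \frac{10447224883}{459060}$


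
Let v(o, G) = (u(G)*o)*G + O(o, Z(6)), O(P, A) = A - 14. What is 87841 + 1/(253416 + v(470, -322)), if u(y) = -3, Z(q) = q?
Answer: 62141182949/707428 ≈ 87841.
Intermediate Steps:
O(P, A) = -14 + A
v(o, G) = -8 - 3*G*o (v(o, G) = (-3*o)*G + (-14 + 6) = -3*G*o - 8 = -8 - 3*G*o)
87841 + 1/(253416 + v(470, -322)) = 87841 + 1/(253416 + (-8 - 3*(-322)*470)) = 87841 + 1/(253416 + (-8 + 454020)) = 87841 + 1/(253416 + 454012) = 87841 + 1/707428 = 62141182949/707428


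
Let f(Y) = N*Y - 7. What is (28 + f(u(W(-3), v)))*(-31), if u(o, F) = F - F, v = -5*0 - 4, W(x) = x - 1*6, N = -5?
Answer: -651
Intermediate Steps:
W(x) = -6 + x (W(x) = x - 6 = -6 + x)
v = -4 (v = 0 - 4 = -4)
u(o, F) = 0
f(Y) = -7 - 5*Y (f(Y) = -5*Y - 7 = -7 - 5*Y)
(28 + f(u(W(-3), v)))*(-31) = (28 + (-7 - 5*0))*(-31) = (28 + (-7 + 0))*(-31) = (28 - 7)*(-31) = 21*(-31) = -651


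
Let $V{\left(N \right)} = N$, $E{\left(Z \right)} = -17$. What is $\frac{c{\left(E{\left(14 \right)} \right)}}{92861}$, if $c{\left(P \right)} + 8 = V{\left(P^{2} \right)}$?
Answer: $\frac{281}{92861} \approx 0.003026$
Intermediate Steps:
$c{\left(P \right)} = -8 + P^{2}$
$\frac{c{\left(E{\left(14 \right)} \right)}}{92861} = \frac{-8 + \left(-17\right)^{2}}{92861} = \left(-8 + 289\right) \frac{1}{92861} = 281 \cdot \frac{1}{92861} = \frac{281}{92861}$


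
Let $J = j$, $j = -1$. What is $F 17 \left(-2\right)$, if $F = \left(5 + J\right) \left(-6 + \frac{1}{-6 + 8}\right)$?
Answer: $748$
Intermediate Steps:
$J = -1$
$F = -22$ ($F = \left(5 - 1\right) \left(-6 + \frac{1}{-6 + 8}\right) = 4 \left(-6 + \frac{1}{2}\right) = 4 \left(- \frac{11}{2}\right) = -22$)
$F 17 \left(-2\right) = \left(-22\right) 17 \left(-2\right) = \left(-374\right) \left(-2\right) = 748$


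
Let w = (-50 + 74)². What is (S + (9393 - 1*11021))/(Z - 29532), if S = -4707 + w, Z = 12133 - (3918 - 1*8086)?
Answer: 5759/13231 ≈ 0.43527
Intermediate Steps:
Z = 16301 (Z = 12133 - (3918 - 8086) = 12133 - 1*(-4168) = 12133 + 4168 = 16301)
w = 576 (w = 24² = 576)
S = -4131 (S = -4707 + 576 = -4131)
(S + (9393 - 1*11021))/(Z - 29532) = (-4131 + (9393 - 1*11021))/(16301 - 29532) = (-4131 + (9393 - 11021))/(-13231) = (-4131 - 1628)*(-1/13231) = -5759*(-1/13231) = 5759/13231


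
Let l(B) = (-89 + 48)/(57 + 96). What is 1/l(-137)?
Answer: -153/41 ≈ -3.7317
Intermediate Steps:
l(B) = -41/153
1/l(-137) = 1/(-41/153) = -153/41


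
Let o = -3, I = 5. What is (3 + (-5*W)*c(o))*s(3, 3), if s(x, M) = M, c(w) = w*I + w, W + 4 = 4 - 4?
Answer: -1071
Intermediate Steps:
W = -4 (W = -4 + (4 - 4) = -4 + 0 = -4)
c(w) = 6*w (c(w) = w*5 + w = 5*w + w = 6*w)
(3 + (-5*W)*c(o))*s(3, 3) = (3 + (-5*(-4))*(6*(-3)))*3 = (3 + 20*(-18))*3 = (3 - 360)*3 = -357*3 = -1071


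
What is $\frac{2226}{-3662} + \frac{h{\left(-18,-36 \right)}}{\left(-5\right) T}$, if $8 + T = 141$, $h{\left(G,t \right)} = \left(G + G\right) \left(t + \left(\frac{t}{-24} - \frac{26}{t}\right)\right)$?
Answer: $- \frac{156139}{64085} \approx -2.4364$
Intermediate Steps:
$h{\left(G,t \right)} = 2 G \left(- \frac{26}{t} + \frac{23 t}{24}\right)$ ($h{\left(G,t \right)} = 2 G \left(t + \left(t \left(- \frac{1}{24}\right) - \frac{26}{t}\right)\right) = 2 G \left(t - \left(\frac{26}{t} + \frac{t}{24}\right)\right) = 2 G \left(- \frac{26}{t} + \frac{23 t}{24}\right)$)
$T = 133$ ($T = -8 + 141 = 133$)
$\frac{2226}{-3662} + \frac{h{\left(-18,-36 \right)}}{\left(-5\right) T} = \frac{2226}{-3662} + \frac{\frac{1}{12} \left(-18\right) \frac{1}{-36} \left(-624 + 23 \left(-36\right)^{2}\right)}{\left(-5\right) 133} = 2226 \left(- \frac{1}{3662}\right) + \frac{\frac{1}{12} \left(-18\right) \left(- \frac{1}{36}\right) \left(-624 + 23 \cdot 1296\right)}{-665} = - \frac{1113}{1831} + \frac{1}{12} \left(-18\right) \left(- \frac{1}{36}\right) \left(-624 + 29808\right) \left(- \frac{1}{665}\right) = - \frac{1113}{1831} + \frac{1}{12} \left(-18\right) \left(- \frac{1}{36}\right) 29184 \left(- \frac{1}{665}\right) = - \frac{1113}{1831} + 1216 \left(- \frac{1}{665}\right) = - \frac{1113}{1831} - \frac{64}{35} = - \frac{156139}{64085}$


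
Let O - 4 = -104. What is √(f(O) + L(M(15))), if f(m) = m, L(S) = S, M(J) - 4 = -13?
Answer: I*√109 ≈ 10.44*I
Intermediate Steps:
O = -100 (O = 4 - 104 = -100)
M(J) = -9 (M(J) = 4 - 13 = -9)
√(f(O) + L(M(15))) = √(-100 - 9) = √(-109) = I*√109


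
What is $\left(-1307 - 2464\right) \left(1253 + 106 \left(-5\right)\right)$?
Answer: $-2726433$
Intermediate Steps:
$\left(-1307 - 2464\right) \left(1253 + 106 \left(-5\right)\right) = - 3771 \left(1253 - 530\right) = \left(-3771\right) 723 = -2726433$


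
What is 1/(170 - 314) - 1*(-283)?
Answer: 40751/144 ≈ 282.99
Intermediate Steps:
1/(170 - 314) - 1*(-283) = 1/(-144) + 283 = -1/144 + 283 = 40751/144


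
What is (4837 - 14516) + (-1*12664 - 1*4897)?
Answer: -27240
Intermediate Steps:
(4837 - 14516) + (-1*12664 - 1*4897) = -9679 + (-12664 - 4897) = -9679 - 17561 = -27240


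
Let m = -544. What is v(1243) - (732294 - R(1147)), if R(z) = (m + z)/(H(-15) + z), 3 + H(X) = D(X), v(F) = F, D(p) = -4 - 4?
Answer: -830473333/1136 ≈ -7.3105e+5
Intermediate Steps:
D(p) = -8
H(X) = -11 (H(X) = -3 - 8 = -11)
R(z) = (-544 + z)/(-11 + z)
v(1243) - (732294 - R(1147)) = 1243 - (732294 - (-544 + 1147)/(-11 + 1147)) = 1243 - (732294 - 603/1136) = 1243 - 1*831885381/1136 = 1243 - 831885381/1136 = -830473333/1136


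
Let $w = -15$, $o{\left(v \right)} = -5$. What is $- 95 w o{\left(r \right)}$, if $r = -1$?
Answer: $-7125$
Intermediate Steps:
$- 95 w o{\left(r \right)} = \left(-95\right) \left(-15\right) \left(-5\right) = 1425 \left(-5\right) = -7125$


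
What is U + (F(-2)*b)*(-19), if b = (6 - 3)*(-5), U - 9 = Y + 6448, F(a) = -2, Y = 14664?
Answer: 20551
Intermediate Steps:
U = 21121 (U = 9 + (14664 + 6448) = 9 + 21112 = 21121)
b = -15 (b = 3*(-5) = -15)
U + (F(-2)*b)*(-19) = 21121 - 2*(-15)*(-19) = 21121 + 30*(-19) = 21121 - 570 = 20551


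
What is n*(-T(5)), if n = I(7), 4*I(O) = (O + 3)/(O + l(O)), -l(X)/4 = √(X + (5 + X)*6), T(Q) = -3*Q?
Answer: -35/162 - 10*√79/81 ≈ -1.3134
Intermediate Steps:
l(X) = -4*√(30 + 7*X) (l(X) = -4*√(X + (5 + X)*6) = -4*√(X + (30 + 6*X)) = -4*√(30 + 7*X))
I(O) = (3 + O)/(4*(O - 4*√(30 + 7*O))) (I(O) = ((O + 3)/(O - 4*√(30 + 7*O)))/4 = ((3 + O)/(O - 4*√(30 + 7*O)))/4 = (3 + O)/(4*(O - 4*√(30 + 7*O))))
n = 5/(2*(7 - 4*√79)) (n = (3 + 7)/(4*(7 - 4*√(30 + 7*7))) = (¼)*10/(7 - 4*√(30 + 49)) = (¼)*10/(7 - 4*√79) = 5/(2*(7 - 4*√79)) ≈ -0.087557)
n*(-T(5)) = (-7/486 - 2*√79/243)*(-(-3)*5) = (-7/486 - 2*√79/243)*(-1*(-15)) = (-7/486 - 2*√79/243)*15 = -35/162 - 10*√79/81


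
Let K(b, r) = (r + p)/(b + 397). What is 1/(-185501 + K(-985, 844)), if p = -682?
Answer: -98/18179125 ≈ -5.3908e-6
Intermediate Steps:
K(b, r) = (-682 + r)/(397 + b) (K(b, r) = (r - 682)/(b + 397) = (-682 + r)/(397 + b))
1/(-185501 + K(-985, 844)) = 1/(-185501 + (-682 + 844)/(397 - 985)) = 1/(-185501 + 162/(-588)) = 1/(-185501 - 1/588*162) = 1/(-185501 - 27/98) = 1/(-18179125/98) = -98/18179125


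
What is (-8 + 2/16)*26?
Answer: -819/4 ≈ -204.75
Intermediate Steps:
(-8 + 2/16)*26 = (-8 + 2*(1/16))*26 = (-8 + ⅛)*26 = -63/8*26 = -819/4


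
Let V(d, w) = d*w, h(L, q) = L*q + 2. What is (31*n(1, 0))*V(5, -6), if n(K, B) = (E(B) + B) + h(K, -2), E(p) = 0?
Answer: 0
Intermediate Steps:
h(L, q) = 2 + L*q
n(K, B) = 2 + B - 2*K (n(K, B) = (0 + B) + (2 + K*(-2)) = B + (2 - 2*K) = 2 + B - 2*K)
(31*n(1, 0))*V(5, -6) = (31*(2 + 0 - 2*1))*(5*(-6)) = (31*(2 + 0 - 2))*(-30) = (31*0)*(-30) = 0*(-30) = 0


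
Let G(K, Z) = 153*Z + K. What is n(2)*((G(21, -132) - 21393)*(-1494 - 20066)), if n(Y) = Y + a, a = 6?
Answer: 7169648640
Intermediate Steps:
G(K, Z) = K + 153*Z
n(Y) = 6 + Y (n(Y) = Y + 6 = 6 + Y)
n(2)*((G(21, -132) - 21393)*(-1494 - 20066)) = (6 + 2)*(((21 + 153*(-132)) - 21393)*(-1494 - 20066)) = 8*(((21 - 20196) - 21393)*(-21560)) = 8*((-20175 - 21393)*(-21560)) = 8*(-41568*(-21560)) = 8*896206080 = 7169648640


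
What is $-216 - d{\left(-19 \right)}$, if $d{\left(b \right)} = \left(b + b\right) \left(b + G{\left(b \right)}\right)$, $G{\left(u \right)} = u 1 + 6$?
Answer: $-1432$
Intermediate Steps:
$G{\left(u \right)} = 6 + u$ ($G{\left(u \right)} = u + 6 = 6 + u$)
$d{\left(b \right)} = 2 b \left(6 + 2 b\right)$ ($d{\left(b \right)} = \left(b + b\right) \left(b + \left(6 + b\right)\right) = 2 b \left(6 + 2 b\right)$)
$-216 - d{\left(-19 \right)} = -216 - 4 \left(-19\right) \left(3 - 19\right) = -216 - 4 \left(-19\right) \left(-16\right) = -216 - 1216 = -1432$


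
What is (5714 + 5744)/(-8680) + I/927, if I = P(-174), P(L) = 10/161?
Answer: -122141809/92533140 ≈ -1.3200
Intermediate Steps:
P(L) = 10/161 (P(L) = 10*(1/161) = 10/161)
I = 10/161 ≈ 0.062112
(5714 + 5744)/(-8680) + I/927 = (5714 + 5744)/(-8680) + (10/161)/927 = 11458*(-1/8680) + (10/161)*(1/927) = -5729/4340 + 10/149247 = -122141809/92533140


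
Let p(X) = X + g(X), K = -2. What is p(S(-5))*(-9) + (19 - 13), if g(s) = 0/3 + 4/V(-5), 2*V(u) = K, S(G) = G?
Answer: 87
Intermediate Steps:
V(u) = -1 (V(u) = (1/2)*(-2) = -1)
g(s) = -4 (g(s) = 0/3 + 4/(-1) = 0*(1/3) + 4*(-1) = 0 - 4 = -4)
p(X) = -4 + X (p(X) = X - 4 = -4 + X)
p(S(-5))*(-9) + (19 - 13) = (-4 - 5)*(-9) + (19 - 13) = -9*(-9) + 6 = 81 + 6 = 87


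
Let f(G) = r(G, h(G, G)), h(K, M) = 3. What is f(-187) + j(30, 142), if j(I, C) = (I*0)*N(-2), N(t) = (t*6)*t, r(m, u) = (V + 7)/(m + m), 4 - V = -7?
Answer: -9/187 ≈ -0.048128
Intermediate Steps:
V = 11 (V = 4 - 1*(-7) = 4 + 7 = 11)
r(m, u) = 9/m (r(m, u) = (11 + 7)/(m + m) = 18/((2*m)) = 18*(1/(2*m)) = 9/m)
N(t) = 6*t**2 (N(t) = (6*t)*t = 6*t**2)
f(G) = 9/G
j(I, C) = 0 (j(I, C) = (I*0)*(6*(-2)**2) = 0*(6*4) = 0*24 = 0)
f(-187) + j(30, 142) = 9/(-187) + 0 = 9*(-1/187) + 0 = -9/187 + 0 = -9/187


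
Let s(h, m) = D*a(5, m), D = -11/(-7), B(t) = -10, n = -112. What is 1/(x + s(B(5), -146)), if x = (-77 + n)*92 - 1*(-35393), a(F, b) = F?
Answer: 7/126090 ≈ 5.5516e-5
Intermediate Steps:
D = 11/7 (D = -11*(-1/7) = 11/7 ≈ 1.5714)
s(h, m) = 55/7 (s(h, m) = (11/7)*5 = 55/7)
x = 18005 (x = (-77 - 112)*92 - 1*(-35393) = -189*92 + 35393 = -17388 + 35393 = 18005)
1/(x + s(B(5), -146)) = 1/(18005 + 55/7) = 1/(126090/7) = 7/126090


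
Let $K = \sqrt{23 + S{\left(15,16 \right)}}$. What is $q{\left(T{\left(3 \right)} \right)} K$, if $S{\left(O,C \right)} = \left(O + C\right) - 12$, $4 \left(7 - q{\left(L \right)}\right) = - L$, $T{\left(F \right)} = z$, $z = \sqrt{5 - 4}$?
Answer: $\frac{29 \sqrt{42}}{4} \approx 46.985$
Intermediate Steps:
$z = 1$ ($z = \sqrt{1} = 1$)
$T{\left(F \right)} = 1$
$q{\left(L \right)} = 7 + \frac{L}{4}$ ($q{\left(L \right)} = 7 - \frac{\left(-1\right) L}{4} = 7 + \frac{L}{4}$)
$S{\left(O,C \right)} = -12 + C + O$ ($S{\left(O,C \right)} = \left(C + O\right) - 12 = -12 + C + O$)
$K = \sqrt{42}$ ($K = \sqrt{23 + \left(-12 + 16 + 15\right)} = \sqrt{23 + 19} = \sqrt{42} \approx 6.4807$)
$q{\left(T{\left(3 \right)} \right)} K = \left(7 + \frac{1}{4} \cdot 1\right) \sqrt{42} = \left(7 + \frac{1}{4}\right) \sqrt{42} = \frac{29 \sqrt{42}}{4}$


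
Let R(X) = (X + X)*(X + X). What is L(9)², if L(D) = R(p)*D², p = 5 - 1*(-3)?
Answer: 429981696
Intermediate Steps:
p = 8 (p = 5 + 3 = 8)
R(X) = 4*X² (R(X) = (2*X)*(2*X) = 4*X²)
L(D) = 256*D² (L(D) = (4*8²)*D² = (4*64)*D² = 256*D²)
L(9)² = (256*9²)² = (256*81)² = 20736² = 429981696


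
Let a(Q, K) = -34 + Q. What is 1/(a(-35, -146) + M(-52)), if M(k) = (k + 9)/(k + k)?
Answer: -104/7133 ≈ -0.014580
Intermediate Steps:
M(k) = (9 + k)/(2*k) (M(k) = (9 + k)/((2*k)) = (9 + k)*(1/(2*k)) = (9 + k)/(2*k))
1/(a(-35, -146) + M(-52)) = 1/((-34 - 35) + (1/2)*(9 - 52)/(-52)) = 1/(-69 + (1/2)*(-1/52)*(-43)) = 1/(-69 + 43/104) = 1/(-7133/104) = -104/7133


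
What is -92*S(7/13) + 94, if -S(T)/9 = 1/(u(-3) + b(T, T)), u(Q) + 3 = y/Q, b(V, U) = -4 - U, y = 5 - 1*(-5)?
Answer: 1891/106 ≈ 17.840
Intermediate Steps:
y = 10 (y = 5 + 5 = 10)
u(Q) = -3 + 10/Q
S(T) = -9/(-31/3 - T) (S(T) = -9/((-3 + 10/(-3)) + (-4 - T)) = -9/((-3 + 10*(-⅓)) + (-4 - T)) = -9/((-3 - 10/3) + (-4 - T)) = -9/(-19/3 + (-4 - T)) = -9/(-31/3 - T))
-92*S(7/13) + 94 = -2484/(31 + 3*(7/13)) + 94 = -2484/(31 + 21/13) + 94 = -2484/424/13 + 94 = -2484*13/424 + 94 = -92*351/424 + 94 = -8073/106 + 94 = 1891/106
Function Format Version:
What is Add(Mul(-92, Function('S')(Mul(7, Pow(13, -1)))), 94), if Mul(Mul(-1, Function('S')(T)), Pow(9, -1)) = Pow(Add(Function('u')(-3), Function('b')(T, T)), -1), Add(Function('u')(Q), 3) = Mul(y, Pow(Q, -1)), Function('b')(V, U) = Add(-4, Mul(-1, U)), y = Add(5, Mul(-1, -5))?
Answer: Rational(1891, 106) ≈ 17.840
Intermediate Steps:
y = 10 (y = Add(5, 5) = 10)
Function('u')(Q) = Add(-3, Mul(10, Pow(Q, -1)))
Function('S')(T) = Mul(-9, Pow(Add(Rational(-31, 3), Mul(-1, T)), -1)) (Function('S')(T) = Mul(-9, Pow(Add(Add(-3, Mul(10, Pow(-3, -1))), Add(-4, Mul(-1, T))), -1)) = Mul(-9, Pow(Add(Add(-3, Mul(10, Rational(-1, 3))), Add(-4, Mul(-1, T))), -1)) = Mul(-9, Pow(Add(Add(-3, Rational(-10, 3)), Add(-4, Mul(-1, T))), -1)) = Mul(-9, Pow(Add(Rational(-19, 3), Add(-4, Mul(-1, T))), -1)) = Mul(-9, Pow(Add(Rational(-31, 3), Mul(-1, T)), -1)))
Add(Mul(-92, Function('S')(Mul(7, Pow(13, -1)))), 94) = Add(Mul(-92, Mul(27, Pow(Add(31, Mul(3, Mul(7, Pow(13, -1)))), -1))), 94) = Add(Mul(-92, Mul(27, Pow(Add(31, Mul(3, Mul(7, Rational(1, 13)))), -1))), 94) = Add(Mul(-92, Mul(27, Pow(Add(31, Mul(3, Rational(7, 13))), -1))), 94) = Add(Mul(-92, Mul(27, Pow(Add(31, Rational(21, 13)), -1))), 94) = Add(Mul(-92, Mul(27, Pow(Rational(424, 13), -1))), 94) = Add(Mul(-92, Mul(27, Rational(13, 424))), 94) = Add(Mul(-92, Rational(351, 424)), 94) = Add(Rational(-8073, 106), 94) = Rational(1891, 106)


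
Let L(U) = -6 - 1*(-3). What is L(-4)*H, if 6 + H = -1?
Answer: 21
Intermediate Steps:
L(U) = -3 (L(U) = -6 + 3 = -3)
H = -7 (H = -6 - 1 = -7)
L(-4)*H = -3*(-7) = 21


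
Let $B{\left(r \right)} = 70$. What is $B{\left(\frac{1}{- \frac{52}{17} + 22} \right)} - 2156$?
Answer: $-2086$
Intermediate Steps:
$B{\left(\frac{1}{- \frac{52}{17} + 22} \right)} - 2156 = 70 - 2156 = -2086$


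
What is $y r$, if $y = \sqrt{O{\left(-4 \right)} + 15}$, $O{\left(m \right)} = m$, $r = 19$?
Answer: $19 \sqrt{11} \approx 63.016$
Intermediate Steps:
$y = \sqrt{11}$ ($y = \sqrt{-4 + 15} = \sqrt{11} \approx 3.3166$)
$y r = \sqrt{11} \cdot 19 = 19 \sqrt{11}$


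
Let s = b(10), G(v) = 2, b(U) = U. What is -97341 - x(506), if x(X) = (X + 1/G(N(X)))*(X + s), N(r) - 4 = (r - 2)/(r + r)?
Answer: -358695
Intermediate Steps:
N(r) = 4 + (-2 + r)/(2*r) (N(r) = 4 + (r - 2)/(r + r) = 4 + (-2 + r)/((2*r)) = 4 + (-2 + r)*(1/(2*r)) = 4 + (-2 + r)/(2*r))
s = 10
x(X) = (½ + X)*(10 + X) (x(X) = (X + 1/2)*(X + 10) = (X + ½)*(10 + X) = (½ + X)*(10 + X))
-97341 - x(506) = -97341 - (5 + 506² + (21/2)*506) = -97341 - (5 + 256036 + 5313) = -97341 - 1*261354 = -97341 - 261354 = -358695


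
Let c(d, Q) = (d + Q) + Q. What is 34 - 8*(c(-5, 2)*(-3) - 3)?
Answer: 34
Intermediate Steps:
c(d, Q) = d + 2*Q (c(d, Q) = (Q + d) + Q = d + 2*Q)
34 - 8*(c(-5, 2)*(-3) - 3) = 34 - 8*((-5 + 2*2)*(-3) - 3) = 34 - 8*((-5 + 4)*(-3) - 3) = 34 - 8*(-1*(-3) - 3) = 34 - 8*(3 - 3) = 34 - 8*0 = 34 + 0 = 34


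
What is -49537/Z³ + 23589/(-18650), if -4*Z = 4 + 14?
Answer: 7373724019/13595850 ≈ 542.35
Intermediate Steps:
Z = -9/2 (Z = -(4 + 14)/4 = -¼*18 = -9/2 ≈ -4.5000)
-49537/Z³ + 23589/(-18650) = -49537/((-9/2)³) + 23589/(-18650) = -49537/(-729/8) + 23589*(-1/18650) = -49537*(-8/729) - 23589/18650 = 396296/729 - 23589/18650 = 7373724019/13595850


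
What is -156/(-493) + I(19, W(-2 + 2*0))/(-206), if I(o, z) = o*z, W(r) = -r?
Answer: 6701/50779 ≈ 0.13196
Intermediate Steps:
-156/(-493) + I(19, W(-2 + 2*0))/(-206) = -156/(-493) + (19*(-(-2 + 2*0)))/(-206) = -156*(-1/493) + (19*(-(-2 + 0)))*(-1/206) = 156/493 + (19*(-1*(-2)))*(-1/206) = 156/493 + (19*2)*(-1/206) = 156/493 + 38*(-1/206) = 156/493 - 19/103 = 6701/50779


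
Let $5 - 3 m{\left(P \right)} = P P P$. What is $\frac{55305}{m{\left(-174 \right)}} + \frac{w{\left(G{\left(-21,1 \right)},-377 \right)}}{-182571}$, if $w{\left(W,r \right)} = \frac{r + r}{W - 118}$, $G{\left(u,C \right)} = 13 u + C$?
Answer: $\frac{454216239134}{14426839838385} \approx 0.031484$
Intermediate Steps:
$G{\left(u,C \right)} = C + 13 u$
$w{\left(W,r \right)} = \frac{2 r}{-118 + W}$
$m{\left(P \right)} = \frac{5}{3} - \frac{P^{3}}{3}$ ($m{\left(P \right)} = \frac{5}{3} - \frac{P P P}{3} = \frac{5}{3} - \frac{P^{2} P}{3} = \frac{5}{3} - \frac{P^{3}}{3}$)
$\frac{55305}{m{\left(-174 \right)}} + \frac{w{\left(G{\left(-21,1 \right)},-377 \right)}}{-182571} = \frac{55305}{\frac{5}{3} - \frac{\left(-174\right)^{3}}{3}} + \frac{2 \left(-377\right) \frac{1}{-118 + \left(1 + 13 \left(-21\right)\right)}}{-182571} = \frac{55305}{\frac{5}{3} - -1756008} + 2 \left(-377\right) \frac{1}{-118 + \left(1 - 273\right)} \left(- \frac{1}{182571}\right) = \frac{55305}{\frac{5}{3} + 1756008} + 2 \left(-377\right) \frac{1}{-118 - 272} \left(- \frac{1}{182571}\right) = \frac{55305}{\frac{5268029}{3}} + 2 \left(-377\right) \frac{1}{-390} \left(- \frac{1}{182571}\right) = 55305 \cdot \frac{3}{5268029} + 2 \left(-377\right) \left(- \frac{1}{390}\right) \left(- \frac{1}{182571}\right) = \frac{165915}{5268029} + \frac{29}{15} \left(- \frac{1}{182571}\right) = \frac{165915}{5268029} - \frac{29}{2738565} = \frac{454216239134}{14426839838385}$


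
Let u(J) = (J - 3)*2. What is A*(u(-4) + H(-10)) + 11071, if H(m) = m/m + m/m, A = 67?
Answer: 10267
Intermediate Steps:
H(m) = 2 (H(m) = 1 + 1 = 2)
u(J) = -6 + 2*J (u(J) = (-3 + J)*2 = -6 + 2*J)
A*(u(-4) + H(-10)) + 11071 = 67*((-6 + 2*(-4)) + 2) + 11071 = 67*((-6 - 8) + 2) + 11071 = 67*(-14 + 2) + 11071 = 67*(-12) + 11071 = -804 + 11071 = 10267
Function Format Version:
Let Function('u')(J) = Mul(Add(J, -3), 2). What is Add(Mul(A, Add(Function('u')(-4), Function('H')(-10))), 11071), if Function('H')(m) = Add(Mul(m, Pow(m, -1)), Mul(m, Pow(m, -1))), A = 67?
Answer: 10267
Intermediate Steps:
Function('H')(m) = 2 (Function('H')(m) = Add(1, 1) = 2)
Function('u')(J) = Add(-6, Mul(2, J)) (Function('u')(J) = Mul(Add(-3, J), 2) = Add(-6, Mul(2, J)))
Add(Mul(A, Add(Function('u')(-4), Function('H')(-10))), 11071) = Add(Mul(67, Add(Add(-6, Mul(2, -4)), 2)), 11071) = Add(Mul(67, Add(Add(-6, -8), 2)), 11071) = Add(Mul(67, Add(-14, 2)), 11071) = Add(Mul(67, -12), 11071) = Add(-804, 11071) = 10267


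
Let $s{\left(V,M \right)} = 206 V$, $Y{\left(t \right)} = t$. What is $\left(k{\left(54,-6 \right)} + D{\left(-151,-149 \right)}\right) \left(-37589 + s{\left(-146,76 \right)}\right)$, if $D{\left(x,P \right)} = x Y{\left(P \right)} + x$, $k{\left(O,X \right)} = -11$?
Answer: $-1511433105$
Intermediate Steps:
$D{\left(x,P \right)} = x + P x$ ($D{\left(x,P \right)} = x P + x = P x + x = x + P x$)
$\left(k{\left(54,-6 \right)} + D{\left(-151,-149 \right)}\right) \left(-37589 + s{\left(-146,76 \right)}\right) = \left(-11 - 151 \left(1 - 149\right)\right) \left(-37589 + 206 \left(-146\right)\right) = \left(-11 - -22348\right) \left(-37589 - 30076\right) = \left(-11 + 22348\right) \left(-67665\right) = 22337 \left(-67665\right) = -1511433105$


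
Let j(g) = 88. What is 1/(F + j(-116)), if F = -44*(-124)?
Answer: 1/5544 ≈ 0.00018038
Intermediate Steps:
F = 5456
1/(F + j(-116)) = 1/(5456 + 88) = 1/5544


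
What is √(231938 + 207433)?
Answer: 3*√48819 ≈ 662.85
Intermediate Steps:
√(231938 + 207433) = √439371 = 3*√48819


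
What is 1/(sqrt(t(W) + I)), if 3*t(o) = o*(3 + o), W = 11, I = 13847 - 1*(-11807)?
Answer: sqrt(57837)/38558 ≈ 0.0062372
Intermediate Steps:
I = 25654 (I = 13847 + 11807 = 25654)
t(o) = o*(3 + o)/3 (t(o) = (o*(3 + o))/3 = o*(3 + o)/3)
1/(sqrt(t(W) + I)) = 1/(sqrt((1/3)*11*(3 + 11) + 25654)) = 1/(sqrt((1/3)*11*14 + 25654)) = 1/(sqrt(154/3 + 25654)) = 1/(sqrt(77116/3)) = 1/(2*sqrt(57837)/3) = sqrt(57837)/38558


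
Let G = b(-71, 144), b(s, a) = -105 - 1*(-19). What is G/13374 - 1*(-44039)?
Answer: 294488750/6687 ≈ 44039.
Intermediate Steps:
b(s, a) = -86 (b(s, a) = -105 + 19 = -86)
G = -86
G/13374 - 1*(-44039) = -86/13374 - 1*(-44039) = -86*1/13374 + 44039 = -43/6687 + 44039 = 294488750/6687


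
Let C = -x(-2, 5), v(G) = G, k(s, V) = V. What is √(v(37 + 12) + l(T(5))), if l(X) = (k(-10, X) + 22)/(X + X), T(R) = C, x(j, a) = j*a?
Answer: √1265/5 ≈ 7.1134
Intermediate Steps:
x(j, a) = a*j
C = 10 (C = -5*(-2) = -1*(-10) = 10)
T(R) = 10
l(X) = (22 + X)/(2*X) (l(X) = (X + 22)/(X + X) = (22 + X)/((2*X)) = (22 + X)*(1/(2*X)) = (22 + X)/(2*X))
√(v(37 + 12) + l(T(5))) = √((37 + 12) + (½)*(22 + 10)/10) = √(49 + (½)*(⅒)*32) = √(49 + 8/5) = √(253/5) = √1265/5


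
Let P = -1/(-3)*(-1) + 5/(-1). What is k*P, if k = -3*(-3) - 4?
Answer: -80/3 ≈ -26.667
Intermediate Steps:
k = 5 (k = 9 - 4 = 5)
P = -16/3 (P = -1*(-⅓)*(-1) + 5*(-1) = (⅓)*(-1) - 5 = -⅓ - 5 = -16/3 ≈ -5.3333)
k*P = 5*(-16/3) = -80/3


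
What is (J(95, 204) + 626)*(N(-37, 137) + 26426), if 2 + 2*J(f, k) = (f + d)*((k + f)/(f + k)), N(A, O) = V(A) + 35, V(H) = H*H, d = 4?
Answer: 18771335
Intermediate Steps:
V(H) = H**2
N(A, O) = 35 + A**2 (N(A, O) = A**2 + 35 = 35 + A**2)
J(f, k) = 1 + f/2 (J(f, k) = -1 + ((f + 4)*((k + f)/(f + k)))/2 = -1 + ((4 + f)*((f + k)/(f + k)))/2 = -1 + ((4 + f)*1)/2 = -1 + (4 + f)/2 = -1 + (2 + f/2) = 1 + f/2)
(J(95, 204) + 626)*(N(-37, 137) + 26426) = ((1 + (1/2)*95) + 626)*((35 + (-37)**2) + 26426) = ((1 + 95/2) + 626)*((35 + 1369) + 26426) = (97/2 + 626)*(1404 + 26426) = (1349/2)*27830 = 18771335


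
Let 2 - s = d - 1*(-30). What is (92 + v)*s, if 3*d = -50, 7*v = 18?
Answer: -22508/21 ≈ -1071.8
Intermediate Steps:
v = 18/7 (v = (1/7)*18 = 18/7 ≈ 2.5714)
d = -50/3 (d = (1/3)*(-50) = -50/3 ≈ -16.667)
s = -34/3 (s = 2 - (-50/3 - 1*(-30)) = 2 - (-50/3 + 30) = 2 - 1*40/3 = 2 - 40/3 = -34/3 ≈ -11.333)
(92 + v)*s = (92 + 18/7)*(-34/3) = (662/7)*(-34/3) = -22508/21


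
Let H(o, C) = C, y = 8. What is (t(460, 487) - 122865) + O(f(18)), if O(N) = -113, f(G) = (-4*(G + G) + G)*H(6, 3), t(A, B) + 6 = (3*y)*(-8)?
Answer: -123176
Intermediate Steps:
t(A, B) = -198 (t(A, B) = -6 + (3*8)*(-8) = -6 + 24*(-8) = -6 - 192 = -198)
f(G) = -21*G (f(G) = (-4*(G + G) + G)*3 = (-8*G + G)*3 = -7*G*3 = -21*G)
(t(460, 487) - 122865) + O(f(18)) = (-198 - 122865) - 113 = -123063 - 113 = -123176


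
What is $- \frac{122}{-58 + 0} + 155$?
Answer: $\frac{4556}{29} \approx 157.1$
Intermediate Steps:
$- \frac{122}{-58 + 0} + 155 = - \frac{122}{-58} + 155 = \left(-122\right) \left(- \frac{1}{58}\right) + 155 = \frac{61}{29} + 155 = \frac{4556}{29}$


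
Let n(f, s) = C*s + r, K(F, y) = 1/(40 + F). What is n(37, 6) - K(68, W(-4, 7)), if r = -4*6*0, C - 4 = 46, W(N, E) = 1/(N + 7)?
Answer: 32399/108 ≈ 299.99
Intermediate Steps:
W(N, E) = 1/(7 + N)
C = 50 (C = 4 + 46 = 50)
r = 0 (r = -24*0 = 0)
n(f, s) = 50*s (n(f, s) = 50*s + 0 = 50*s)
n(37, 6) - K(68, W(-4, 7)) = 50*6 - 1/(40 + 68) = 300 - 1/108 = 32399/108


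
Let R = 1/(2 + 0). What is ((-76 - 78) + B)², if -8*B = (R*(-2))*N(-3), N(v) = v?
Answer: 1525225/64 ≈ 23832.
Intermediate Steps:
R = ½ (R = 1/2 = ½ ≈ 0.50000)
B = -3/8 (B = -(½)*(-2)*(-3)/8 = -(-1)*(-3)/8 = -⅛*3 = -3/8 ≈ -0.37500)
((-76 - 78) + B)² = ((-76 - 78) - 3/8)² = (-154 - 3/8)² = (-1235/8)² = 1525225/64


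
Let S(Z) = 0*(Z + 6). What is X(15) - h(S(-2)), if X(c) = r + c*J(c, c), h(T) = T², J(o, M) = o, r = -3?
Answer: 222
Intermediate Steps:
S(Z) = 0 (S(Z) = 0*(6 + Z) = 0)
X(c) = -3 + c² (X(c) = -3 + c*c = -3 + c²)
X(15) - h(S(-2)) = (-3 + 15²) - 1*0² = (-3 + 225) - 1*0 = 222 + 0 = 222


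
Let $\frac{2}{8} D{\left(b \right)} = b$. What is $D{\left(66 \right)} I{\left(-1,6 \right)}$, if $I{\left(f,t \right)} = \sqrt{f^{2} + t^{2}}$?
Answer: $264 \sqrt{37} \approx 1605.8$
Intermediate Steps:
$D{\left(b \right)} = 4 b$
$D{\left(66 \right)} I{\left(-1,6 \right)} = 4 \cdot 66 \sqrt{\left(-1\right)^{2} + 6^{2}} = 264 \sqrt{1 + 36} = 264 \sqrt{37}$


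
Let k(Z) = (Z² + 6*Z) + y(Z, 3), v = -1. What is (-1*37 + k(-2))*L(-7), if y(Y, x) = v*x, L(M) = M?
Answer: 336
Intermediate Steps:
y(Y, x) = -x
k(Z) = -3 + Z² + 6*Z (k(Z) = (Z² + 6*Z) - 1*3 = (Z² + 6*Z) - 3 = -3 + Z² + 6*Z)
(-1*37 + k(-2))*L(-7) = (-1*37 + (-3 + (-2)² + 6*(-2)))*(-7) = (-37 + (-3 + 4 - 12))*(-7) = (-37 - 11)*(-7) = -48*(-7) = 336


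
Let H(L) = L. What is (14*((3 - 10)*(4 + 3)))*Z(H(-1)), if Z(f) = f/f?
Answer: -686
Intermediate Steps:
Z(f) = 1
(14*((3 - 10)*(4 + 3)))*Z(H(-1)) = (14*((3 - 10)*(4 + 3)))*1 = (14*(-7*7))*1 = (14*(-49))*1 = -686*1 = -686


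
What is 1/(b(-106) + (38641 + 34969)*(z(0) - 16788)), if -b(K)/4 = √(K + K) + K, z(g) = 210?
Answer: I/(4*(-305076539*I + 2*√53)) ≈ -8.1947e-10 + 3.911e-17*I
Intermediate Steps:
b(K) = -4*K - 4*√2*√K (b(K) = -4*(√(K + K) + K) = -4*(√(2*K) + K) = -4*(√2*√K + K) = -4*(K + √2*√K) = -4*K - 4*√2*√K)
1/(b(-106) + (38641 + 34969)*(z(0) - 16788)) = 1/((-4*(-106) - 4*√2*√(-106)) + (38641 + 34969)*(210 - 16788)) = 1/((424 - 4*√2*I*√106) + 73610*(-16578)) = 1/((424 - 8*I*√53) - 1220306580) = 1/(-1220306156 - 8*I*√53)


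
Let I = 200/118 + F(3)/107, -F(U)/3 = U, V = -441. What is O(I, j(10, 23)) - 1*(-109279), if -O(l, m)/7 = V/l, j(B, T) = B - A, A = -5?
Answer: 1130746382/10169 ≈ 1.1120e+5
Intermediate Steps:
F(U) = -3*U
j(B, T) = 5 + B (j(B, T) = B - 1*(-5) = B + 5 = 5 + B)
I = 10169/6313 (I = 200/118 - 3*3/107 = 200*(1/118) - 9*1/107 = 100/59 - 9/107 = 10169/6313 ≈ 1.6108)
O(l, m) = 3087/l (O(l, m) = -(-3087)/l = 3087/l)
O(I, j(10, 23)) - 1*(-109279) = 3087/(10169/6313) - 1*(-109279) = 3087*(6313/10169) + 109279 = 19488231/10169 + 109279 = 1130746382/10169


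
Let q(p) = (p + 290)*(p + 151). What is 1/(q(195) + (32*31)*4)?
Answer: 1/171778 ≈ 5.8215e-6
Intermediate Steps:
q(p) = (151 + p)*(290 + p) (q(p) = (290 + p)*(151 + p) = (151 + p)*(290 + p))
1/(q(195) + (32*31)*4) = 1/((43790 + 195² + 441*195) + (32*31)*4) = 1/((43790 + 38025 + 85995) + 992*4) = 1/(167810 + 3968) = 1/171778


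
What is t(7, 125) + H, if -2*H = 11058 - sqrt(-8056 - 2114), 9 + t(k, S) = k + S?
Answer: -5406 + 3*I*sqrt(1130)/2 ≈ -5406.0 + 50.423*I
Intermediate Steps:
t(k, S) = -9 + S + k (t(k, S) = -9 + (k + S) = -9 + (S + k) = -9 + S + k)
H = -5529 + 3*I*sqrt(1130)/2 (H = -(11058 - sqrt(-8056 - 2114))/2 = -(11058 - sqrt(-10170))/2 = -(11058 - 3*I*sqrt(1130))/2 = -5529 + 3*I*sqrt(1130)/2 ≈ -5529.0 + 50.423*I)
t(7, 125) + H = (-9 + 125 + 7) + (-5529 + 3*I*sqrt(1130)/2) = 123 + (-5529 + 3*I*sqrt(1130)/2) = -5406 + 3*I*sqrt(1130)/2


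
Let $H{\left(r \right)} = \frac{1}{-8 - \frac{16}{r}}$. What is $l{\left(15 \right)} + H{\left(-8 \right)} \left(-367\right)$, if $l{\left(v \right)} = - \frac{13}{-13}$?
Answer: $\frac{373}{6} \approx 62.167$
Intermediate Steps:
$l{\left(v \right)} = 1$ ($l{\left(v \right)} = \left(-13\right) \left(- \frac{1}{13}\right) = 1$)
$l{\left(15 \right)} + H{\left(-8 \right)} \left(-367\right) = 1 + \left(-1\right) \left(-8\right) \frac{1}{16 + 8 \left(-8\right)} \left(-367\right) = 1 + \left(-1\right) \left(-8\right) \frac{1}{16 - 64} \left(-367\right) = 1 + \left(-1\right) \left(-8\right) \frac{1}{-48} \left(-367\right) = 1 + \left(-1\right) \left(-8\right) \left(- \frac{1}{48}\right) \left(-367\right) = 1 - - \frac{367}{6} = 1 + \frac{367}{6} = \frac{373}{6}$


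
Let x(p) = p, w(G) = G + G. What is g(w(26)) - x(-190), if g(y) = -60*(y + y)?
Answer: -6050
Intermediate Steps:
w(G) = 2*G
g(y) = -120*y
g(w(26)) - x(-190) = -240*26 - 1*(-190) = -120*52 + 190 = -6240 + 190 = -6050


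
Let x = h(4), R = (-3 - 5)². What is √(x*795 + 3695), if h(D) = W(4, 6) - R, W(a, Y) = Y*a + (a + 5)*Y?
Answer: 5*√593 ≈ 121.76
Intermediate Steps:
R = 64 (R = (-8)² = 64)
W(a, Y) = Y*a + Y*(5 + a) (W(a, Y) = Y*a + (5 + a)*Y = Y*a + Y*(5 + a))
h(D) = 14 (h(D) = 6*(5 + 2*4) - 1*64 = 6*(5 + 8) - 64 = 6*13 - 64 = 78 - 64 = 14)
x = 14
√(x*795 + 3695) = √(14*795 + 3695) = √(11130 + 3695) = √14825 = 5*√593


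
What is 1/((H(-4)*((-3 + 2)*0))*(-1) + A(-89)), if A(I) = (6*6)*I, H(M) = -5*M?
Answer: -1/3204 ≈ -0.00031211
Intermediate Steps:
A(I) = 36*I
1/((H(-4)*((-3 + 2)*0))*(-1) + A(-89)) = 1/(((-5*(-4))*((-3 + 2)*0))*(-1) + 36*(-89)) = 1/((20*(-1*0))*(-1) - 3204) = 1/((20*0)*(-1) - 3204) = 1/(0*(-1) - 3204) = 1/(0 - 3204) = 1/(-3204) = -1/3204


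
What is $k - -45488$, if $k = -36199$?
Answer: $9289$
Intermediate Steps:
$k - -45488 = -36199 - -45488 = -36199 + 45488 = 9289$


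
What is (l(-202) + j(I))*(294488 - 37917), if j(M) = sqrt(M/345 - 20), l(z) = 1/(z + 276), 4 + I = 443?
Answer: 256571/74 + 256571*I*sqrt(2229045)/345 ≈ 3467.2 + 1.1103e+6*I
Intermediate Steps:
I = 439 (I = -4 + 443 = 439)
l(z) = 1/(276 + z)
j(M) = sqrt(-20 + M/345) (j(M) = sqrt(M*(1/345) - 20) = sqrt(M/345 - 20) = sqrt(-20 + M/345))
(l(-202) + j(I))*(294488 - 37917) = (1/(276 - 202) + sqrt(-2380500 + 345*439)/345)*(294488 - 37917) = (1/74 + sqrt(-2380500 + 151455)/345)*256571 = (1/74 + sqrt(-2229045)/345)*256571 = (1/74 + (I*sqrt(2229045))/345)*256571 = (1/74 + I*sqrt(2229045)/345)*256571 = 256571/74 + 256571*I*sqrt(2229045)/345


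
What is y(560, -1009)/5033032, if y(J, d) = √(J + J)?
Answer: √70/1258258 ≈ 6.6494e-6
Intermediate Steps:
y(J, d) = √2*√J (y(J, d) = √(2*J) = √2*√J)
y(560, -1009)/5033032 = (√2*√560)/5033032 = (√2*(4*√35))*(1/5033032) = (4*√70)*(1/5033032) = √70/1258258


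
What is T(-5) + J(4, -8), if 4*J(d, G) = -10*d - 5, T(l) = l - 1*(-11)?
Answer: -21/4 ≈ -5.2500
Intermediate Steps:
T(l) = 11 + l (T(l) = l + 11 = 11 + l)
J(d, G) = -5/4 - 5*d/2 (J(d, G) = (-10*d - 5)/4 = (-5 - 10*d)/4 = -5/4 - 5*d/2)
T(-5) + J(4, -8) = (11 - 5) + (-5/4 - 5/2*4) = 6 + (-5/4 - 10) = 6 - 45/4 = -21/4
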